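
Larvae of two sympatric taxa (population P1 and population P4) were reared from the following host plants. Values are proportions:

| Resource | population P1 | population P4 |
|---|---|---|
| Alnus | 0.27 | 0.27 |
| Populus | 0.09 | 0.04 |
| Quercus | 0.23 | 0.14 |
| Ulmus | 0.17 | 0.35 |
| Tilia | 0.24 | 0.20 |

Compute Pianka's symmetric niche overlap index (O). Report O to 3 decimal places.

0.909

Σ p₁ᵢp₂ᵢ = 0.0729 + 0.0036 + 0.0322 + 0.0595 + 0.0480 = 0.2162
Σp_1ᵢ² = 0.27² + 0.09² + 0.23² + 0.17² + 0.24² = 0.0729 + 0.0081 + 0.0529 + 0.0289 + 0.0576 = 0.2204
Σp_2ᵢ² = 0.27² + 0.04² + 0.14² + 0.35² + 0.20² = 0.0729 + 0.0016 + 0.0196 + 0.1225 + 0.0400 = 0.2566
O = 0.2162 / √(0.2204 × 0.2566) = 0.2162 / 0.237812 = 0.90912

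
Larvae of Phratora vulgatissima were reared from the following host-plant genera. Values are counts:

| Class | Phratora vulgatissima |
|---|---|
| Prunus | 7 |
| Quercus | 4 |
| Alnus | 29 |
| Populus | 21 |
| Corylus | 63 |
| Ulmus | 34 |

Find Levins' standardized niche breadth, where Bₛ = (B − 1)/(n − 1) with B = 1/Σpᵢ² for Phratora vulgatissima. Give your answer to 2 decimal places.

Proportions for Phratora vulgatissima (n=158): 7/158=0.0443, 4/158=0.0253, 29/158=0.1835, 21/158=0.1329, 63/158=0.3987, 34/158=0.2152
Σpᵢ² = 0.0443² + 0.0253² + 0.1835² + 0.1329² + 0.3987² + 0.2152² = 0.001962 + 0.000640 + 0.033672 + 0.017662 + 0.158962 + 0.046311 = 0.259209
B = 1 / 0.259209 = 3.8579
Bₛ = (B − 1)/(n − 1) = (3.8579 − 1)/(6 − 1) = 2.8579/5 = 0.5716

0.57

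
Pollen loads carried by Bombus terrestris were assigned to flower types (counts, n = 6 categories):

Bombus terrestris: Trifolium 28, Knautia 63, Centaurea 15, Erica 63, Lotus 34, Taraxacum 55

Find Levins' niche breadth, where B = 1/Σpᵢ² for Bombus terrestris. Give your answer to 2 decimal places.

5.07

Proportions for Bombus terrestris (n=258): 28/258=0.1085, 63/258=0.2442, 15/258=0.0581, 63/258=0.2442, 34/258=0.1318, 55/258=0.2132
Σpᵢ² = 0.1085² + 0.2442² + 0.0581² + 0.2442² + 0.1318² + 0.2132² = 0.011772 + 0.059634 + 0.003376 + 0.059634 + 0.017371 + 0.045454 = 0.197241
B = 1 / 0.197241 = 5.0699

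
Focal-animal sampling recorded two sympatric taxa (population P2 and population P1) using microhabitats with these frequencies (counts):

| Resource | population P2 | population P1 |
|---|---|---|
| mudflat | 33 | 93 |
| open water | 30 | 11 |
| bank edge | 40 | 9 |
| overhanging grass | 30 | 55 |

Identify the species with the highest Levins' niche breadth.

population P2

Proportions for population P2 (n=133): 33/133=0.2481, 30/133=0.2256, 40/133=0.3008, 30/133=0.2256
Proportions for population P1 (n=168): 93/168=0.5536, 11/168=0.0655, 9/168=0.0536, 55/168=0.3274
Σp_P2ᵢ² = 0.2481² + 0.2256² + 0.3008² + 0.2256² = 0.061554 + 0.050895 + 0.090481 + 0.050895 = 0.253825
B_P2 = 1 / 0.253825 = 3.9397
Σp_P1ᵢ² = 0.5536² + 0.0655² + 0.0536² + 0.3274² = 0.306473 + 0.004290 + 0.002873 + 0.107191 = 0.420827
B_P1 = 1 / 0.420827 = 2.3763
Highest B → broadest niche (most generalist): population P2 (B = 3.94).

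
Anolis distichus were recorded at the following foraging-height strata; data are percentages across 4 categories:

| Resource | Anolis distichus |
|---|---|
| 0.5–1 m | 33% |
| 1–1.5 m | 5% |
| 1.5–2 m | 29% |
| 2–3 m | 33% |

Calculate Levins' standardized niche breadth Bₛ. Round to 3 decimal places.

0.762

Convert percentages to proportions (divide by 100).
Σpᵢ² = 0.33² + 0.05² + 0.29² + 0.33² = 0.1089 + 0.0025 + 0.0841 + 0.1089 = 0.3044
B = 1 / 0.3044 = 3.28515
Bₛ = (B − 1)/(n − 1) = (3.28515 − 1)/(4 − 1) = 2.28515/3 = 0.76172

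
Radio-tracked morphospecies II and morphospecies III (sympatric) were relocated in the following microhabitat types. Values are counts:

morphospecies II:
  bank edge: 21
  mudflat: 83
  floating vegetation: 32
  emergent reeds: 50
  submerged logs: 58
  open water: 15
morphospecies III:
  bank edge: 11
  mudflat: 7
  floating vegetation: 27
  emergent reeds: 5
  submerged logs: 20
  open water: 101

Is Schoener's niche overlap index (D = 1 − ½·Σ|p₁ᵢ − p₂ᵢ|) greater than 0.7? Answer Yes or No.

No

Proportions for morphospecies II (n=259): 21/259=0.0811, 83/259=0.3205, 32/259=0.1236, 50/259=0.1931, 58/259=0.2239, 15/259=0.0579
Proportions for morphospecies III (n=171): 11/171=0.0643, 7/171=0.0409, 27/171=0.1579, 5/171=0.0292, 20/171=0.1170, 101/171=0.5906
Σ|p₁ᵢ − p₂ᵢ| = 0.0168 + 0.2796 + 0.0343 + 0.1639 + 0.1069 + 0.5327 = 1.1342
D = 1 − ½ × 1.1342 = 1 − 0.56710 = 0.43290
D = 0.43290 < 0.7 → No.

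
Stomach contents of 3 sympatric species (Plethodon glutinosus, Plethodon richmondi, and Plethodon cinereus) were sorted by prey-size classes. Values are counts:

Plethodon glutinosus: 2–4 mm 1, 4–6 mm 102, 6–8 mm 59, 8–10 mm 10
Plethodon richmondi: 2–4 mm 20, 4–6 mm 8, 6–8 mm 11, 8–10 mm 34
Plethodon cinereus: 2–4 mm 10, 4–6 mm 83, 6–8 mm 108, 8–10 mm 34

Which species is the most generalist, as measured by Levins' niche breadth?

Plethodon richmondi

Proportions for Plethodon glutinosus (n=172): 1/172=0.0058, 102/172=0.5930, 59/172=0.3430, 10/172=0.0581
Proportions for Plethodon richmondi (n=73): 20/73=0.2740, 8/73=0.1096, 11/73=0.1507, 34/73=0.4658
Proportions for Plethodon cinereus (n=235): 10/235=0.0426, 83/235=0.3532, 108/235=0.4596, 34/235=0.1447
Σp_glutᵢ² = 0.0058² + 0.5930² + 0.3430² + 0.0581² = 0.000034 + 0.351649 + 0.117649 + 0.003376 = 0.472708
B_glut = 1 / 0.472708 = 2.1155
Σp_richᵢ² = 0.2740² + 0.1096² + 0.1507² + 0.4658² = 0.075076 + 0.012012 + 0.022710 + 0.216970 = 0.326768
B_rich = 1 / 0.326768 = 3.0603
Σp_cineᵢ² = 0.0426² + 0.3532² + 0.4596² + 0.1447² = 0.001815 + 0.124750 + 0.211232 + 0.020938 = 0.358735
B_cine = 1 / 0.358735 = 2.7876
Highest B → broadest niche (most generalist): Plethodon richmondi (B = 3.06).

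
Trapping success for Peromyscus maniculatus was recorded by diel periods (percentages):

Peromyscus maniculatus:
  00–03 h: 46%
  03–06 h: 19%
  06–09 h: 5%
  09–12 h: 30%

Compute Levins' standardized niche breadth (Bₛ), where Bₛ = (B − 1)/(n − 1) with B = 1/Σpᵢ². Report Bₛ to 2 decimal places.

Convert percentages to proportions (divide by 100).
Σpᵢ² = 0.46² + 0.19² + 0.05² + 0.30² = 0.2116 + 0.0361 + 0.0025 + 0.0900 = 0.3402
B = 1 / 0.3402 = 2.9394
Bₛ = (B − 1)/(n − 1) = (2.9394 − 1)/(4 − 1) = 1.9394/3 = 0.6465

0.65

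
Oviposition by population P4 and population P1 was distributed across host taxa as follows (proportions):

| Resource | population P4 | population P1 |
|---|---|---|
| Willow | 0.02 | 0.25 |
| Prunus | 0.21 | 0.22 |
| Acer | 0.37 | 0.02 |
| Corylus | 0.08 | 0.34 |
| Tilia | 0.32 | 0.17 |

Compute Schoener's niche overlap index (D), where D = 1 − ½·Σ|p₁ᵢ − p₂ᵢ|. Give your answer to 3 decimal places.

Σ|p₁ᵢ − p₂ᵢ| = 0.23 + 0.01 + 0.35 + 0.26 + 0.15 = 1.00
D = 1 − ½ × 1.00 = 1 − 0.500 = 0.50000

0.500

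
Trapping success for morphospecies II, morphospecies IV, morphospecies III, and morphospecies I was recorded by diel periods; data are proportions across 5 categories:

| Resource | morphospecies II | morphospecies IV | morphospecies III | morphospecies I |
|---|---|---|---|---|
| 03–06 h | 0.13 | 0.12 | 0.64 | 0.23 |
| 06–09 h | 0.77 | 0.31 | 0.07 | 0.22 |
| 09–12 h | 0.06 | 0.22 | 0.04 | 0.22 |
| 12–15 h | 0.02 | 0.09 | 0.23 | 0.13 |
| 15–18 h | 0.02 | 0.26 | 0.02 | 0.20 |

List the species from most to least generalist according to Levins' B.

morphospecies I > morphospecies IV > morphospecies III > morphospecies II

Σp_IIᵢ² = 0.13² + 0.77² + 0.06² + 0.02² + 0.02² = 0.0169 + 0.5929 + 0.0036 + 0.0004 + 0.0004 = 0.6142
B_II = 1 / 0.6142 = 1.6281
Σp_IVᵢ² = 0.12² + 0.31² + 0.22² + 0.09² + 0.26² = 0.0144 + 0.0961 + 0.0484 + 0.0081 + 0.0676 = 0.2346
B_IV = 1 / 0.2346 = 4.2626
Σp_IIIᵢ² = 0.64² + 0.07² + 0.04² + 0.23² + 0.02² = 0.4096 + 0.0049 + 0.0016 + 0.0529 + 0.0004 = 0.4694
B_III = 1 / 0.4694 = 2.1304
Σp_Iᵢ² = 0.23² + 0.22² + 0.22² + 0.13² + 0.20² = 0.0529 + 0.0484 + 0.0484 + 0.0169 + 0.0400 = 0.2066
B_I = 1 / 0.2066 = 4.8403
Ranking by B (broadest → narrowest): morphospecies I (4.84) > morphospecies IV (4.26) > morphospecies III (2.13) > morphospecies II (1.63)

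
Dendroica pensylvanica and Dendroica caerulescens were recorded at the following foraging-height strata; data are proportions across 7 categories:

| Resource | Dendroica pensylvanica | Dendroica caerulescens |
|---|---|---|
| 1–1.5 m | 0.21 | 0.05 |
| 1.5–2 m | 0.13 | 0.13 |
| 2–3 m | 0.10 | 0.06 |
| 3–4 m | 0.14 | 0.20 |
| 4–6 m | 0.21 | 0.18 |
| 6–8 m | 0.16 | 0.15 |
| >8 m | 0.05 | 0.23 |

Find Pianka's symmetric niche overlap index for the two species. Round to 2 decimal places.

Σ p₁ᵢp₂ᵢ = 0.0105 + 0.0169 + 0.0060 + 0.0280 + 0.0378 + 0.0240 + 0.0115 = 0.1347
Σp_1ᵢ² = 0.21² + 0.13² + 0.10² + 0.14² + 0.21² + 0.16² + 0.05² = 0.0441 + 0.0169 + 0.0100 + 0.0196 + 0.0441 + 0.0256 + 0.0025 = 0.1628
Σp_2ᵢ² = 0.05² + 0.13² + 0.06² + 0.20² + 0.18² + 0.15² + 0.23² = 0.0025 + 0.0169 + 0.0036 + 0.0400 + 0.0324 + 0.0225 + 0.0529 = 0.1708
O = 0.1347 / √(0.1628 × 0.1708) = 0.1347 / 0.16675 = 0.8078

0.81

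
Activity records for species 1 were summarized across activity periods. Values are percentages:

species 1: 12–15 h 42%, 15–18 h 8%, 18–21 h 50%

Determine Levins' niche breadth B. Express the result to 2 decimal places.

Convert percentages to proportions (divide by 100).
Σpᵢ² = 0.42² + 0.08² + 0.50² = 0.1764 + 0.0064 + 0.2500 = 0.4328
B = 1 / 0.4328 = 2.3105

2.31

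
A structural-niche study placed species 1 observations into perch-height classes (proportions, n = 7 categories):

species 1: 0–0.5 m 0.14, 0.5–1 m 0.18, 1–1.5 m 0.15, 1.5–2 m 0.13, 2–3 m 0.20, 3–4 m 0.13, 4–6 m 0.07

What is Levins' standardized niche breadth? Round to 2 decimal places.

0.92

Σpᵢ² = 0.14² + 0.18² + 0.15² + 0.13² + 0.20² + 0.13² + 0.07² = 0.0196 + 0.0324 + 0.0225 + 0.0169 + 0.0400 + 0.0169 + 0.0049 = 0.1532
B = 1 / 0.1532 = 6.5274
Bₛ = (B − 1)/(n − 1) = (6.5274 − 1)/(7 − 1) = 5.5274/6 = 0.9212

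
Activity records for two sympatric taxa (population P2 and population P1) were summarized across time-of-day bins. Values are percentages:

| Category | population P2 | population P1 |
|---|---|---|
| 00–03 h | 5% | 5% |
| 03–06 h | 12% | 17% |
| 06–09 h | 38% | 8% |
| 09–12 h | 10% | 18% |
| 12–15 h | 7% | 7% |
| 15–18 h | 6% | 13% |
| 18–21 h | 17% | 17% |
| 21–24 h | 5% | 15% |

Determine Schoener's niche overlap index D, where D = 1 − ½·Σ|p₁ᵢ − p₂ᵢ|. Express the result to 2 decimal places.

Convert percentages to proportions (divide by 100).
Σ|p₁ᵢ − p₂ᵢ| = 0.00 + 0.05 + 0.30 + 0.08 + 0.00 + 0.07 + 0.00 + 0.10 = 0.60
D = 1 − ½ × 0.60 = 1 − 0.300 = 0.7000

0.70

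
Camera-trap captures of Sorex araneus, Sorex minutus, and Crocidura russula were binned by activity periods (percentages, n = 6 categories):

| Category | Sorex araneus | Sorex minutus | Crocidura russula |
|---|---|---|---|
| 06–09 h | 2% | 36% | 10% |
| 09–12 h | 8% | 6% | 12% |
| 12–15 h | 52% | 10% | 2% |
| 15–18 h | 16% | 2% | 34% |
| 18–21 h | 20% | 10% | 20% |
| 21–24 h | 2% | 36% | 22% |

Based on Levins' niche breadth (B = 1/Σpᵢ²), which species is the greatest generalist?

Crocidura russula

Convert percentages to proportions (divide by 100).
Σp_aranᵢ² = 0.02² + 0.08² + 0.52² + 0.16² + 0.20² + 0.02² = 0.0004 + 0.0064 + 0.2704 + 0.0256 + 0.0400 + 0.0004 = 0.3432
B_aran = 1 / 0.3432 = 2.9138
Σp_minuᵢ² = 0.36² + 0.06² + 0.10² + 0.02² + 0.10² + 0.36² = 0.1296 + 0.0036 + 0.0100 + 0.0004 + 0.0100 + 0.1296 = 0.2832
B_minu = 1 / 0.2832 = 3.5311
Σp_russᵢ² = 0.10² + 0.12² + 0.02² + 0.34² + 0.20² + 0.22² = 0.0100 + 0.0144 + 0.0004 + 0.1156 + 0.0400 + 0.0484 = 0.2288
B_russ = 1 / 0.2288 = 4.3706
Highest B → broadest niche (most generalist): Crocidura russula (B = 4.37).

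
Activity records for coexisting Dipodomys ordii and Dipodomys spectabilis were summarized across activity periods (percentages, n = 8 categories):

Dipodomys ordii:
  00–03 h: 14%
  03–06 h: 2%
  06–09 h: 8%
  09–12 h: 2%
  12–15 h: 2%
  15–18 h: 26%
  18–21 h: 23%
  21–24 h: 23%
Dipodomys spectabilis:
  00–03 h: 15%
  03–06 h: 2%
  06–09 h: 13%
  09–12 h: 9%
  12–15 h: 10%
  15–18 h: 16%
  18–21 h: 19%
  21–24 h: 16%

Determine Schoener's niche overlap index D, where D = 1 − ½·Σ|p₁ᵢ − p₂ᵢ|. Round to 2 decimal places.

Convert percentages to proportions (divide by 100).
Σ|p₁ᵢ − p₂ᵢ| = 0.01 + 0.00 + 0.05 + 0.07 + 0.08 + 0.10 + 0.04 + 0.07 = 0.42
D = 1 − ½ × 0.42 = 1 − 0.210 = 0.7900

0.79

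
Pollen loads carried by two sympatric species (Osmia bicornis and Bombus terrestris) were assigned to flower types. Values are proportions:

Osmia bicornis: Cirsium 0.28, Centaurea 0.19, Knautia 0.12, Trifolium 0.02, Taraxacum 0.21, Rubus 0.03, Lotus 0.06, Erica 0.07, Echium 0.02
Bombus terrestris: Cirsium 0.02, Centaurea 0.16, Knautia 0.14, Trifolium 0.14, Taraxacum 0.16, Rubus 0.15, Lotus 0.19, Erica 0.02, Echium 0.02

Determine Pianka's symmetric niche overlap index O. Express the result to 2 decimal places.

0.64

Σ p₁ᵢp₂ᵢ = 0.0056 + 0.0304 + 0.0168 + 0.0028 + 0.0336 + 0.0045 + 0.0114 + 0.0014 + 0.0004 = 0.1069
Σp_1ᵢ² = 0.28² + 0.19² + 0.12² + 0.02² + 0.21² + 0.03² + 0.06² + 0.07² + 0.02² = 0.0784 + 0.0361 + 0.0144 + 0.0004 + 0.0441 + 0.0009 + 0.0036 + 0.0049 + 0.0004 = 0.1832
Σp_2ᵢ² = 0.02² + 0.16² + 0.14² + 0.14² + 0.16² + 0.15² + 0.19² + 0.02² + 0.02² = 0.0004 + 0.0256 + 0.0196 + 0.0196 + 0.0256 + 0.0225 + 0.0361 + 0.0004 + 0.0004 = 0.1502
O = 0.1069 / √(0.1832 × 0.1502) = 0.1069 / 0.16588 = 0.6444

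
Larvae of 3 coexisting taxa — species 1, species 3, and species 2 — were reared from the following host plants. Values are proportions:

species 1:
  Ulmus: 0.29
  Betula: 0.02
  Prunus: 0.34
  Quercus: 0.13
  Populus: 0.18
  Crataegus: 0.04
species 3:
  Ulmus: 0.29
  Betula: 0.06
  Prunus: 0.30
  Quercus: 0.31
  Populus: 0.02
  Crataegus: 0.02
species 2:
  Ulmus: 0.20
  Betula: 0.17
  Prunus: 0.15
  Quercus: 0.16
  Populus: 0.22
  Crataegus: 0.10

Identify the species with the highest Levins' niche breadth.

Σp_1ᵢ² = 0.29² + 0.02² + 0.34² + 0.13² + 0.18² + 0.04² = 0.0841 + 0.0004 + 0.1156 + 0.0169 + 0.0324 + 0.0016 = 0.2510
B_1 = 1 / 0.2510 = 3.9841
Σp_3ᵢ² = 0.29² + 0.06² + 0.30² + 0.31² + 0.02² + 0.02² = 0.0841 + 0.0036 + 0.0900 + 0.0961 + 0.0004 + 0.0004 = 0.2746
B_3 = 1 / 0.2746 = 3.6417
Σp_2ᵢ² = 0.20² + 0.17² + 0.15² + 0.16² + 0.22² + 0.10² = 0.0400 + 0.0289 + 0.0225 + 0.0256 + 0.0484 + 0.0100 = 0.1754
B_2 = 1 / 0.1754 = 5.7013
Highest B → broadest niche (most generalist): species 2 (B = 5.70).

species 2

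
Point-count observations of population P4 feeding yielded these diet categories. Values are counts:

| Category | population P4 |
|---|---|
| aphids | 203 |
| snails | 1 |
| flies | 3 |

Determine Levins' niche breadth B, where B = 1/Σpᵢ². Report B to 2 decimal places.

1.04

Proportions for population P4 (n=207): 203/207=0.9807, 1/207=0.0048, 3/207=0.0145
Σpᵢ² = 0.9807² + 0.0048² + 0.0145² = 0.961772 + 0.000023 + 0.000210 = 0.962005
B = 1 / 0.962005 = 1.0395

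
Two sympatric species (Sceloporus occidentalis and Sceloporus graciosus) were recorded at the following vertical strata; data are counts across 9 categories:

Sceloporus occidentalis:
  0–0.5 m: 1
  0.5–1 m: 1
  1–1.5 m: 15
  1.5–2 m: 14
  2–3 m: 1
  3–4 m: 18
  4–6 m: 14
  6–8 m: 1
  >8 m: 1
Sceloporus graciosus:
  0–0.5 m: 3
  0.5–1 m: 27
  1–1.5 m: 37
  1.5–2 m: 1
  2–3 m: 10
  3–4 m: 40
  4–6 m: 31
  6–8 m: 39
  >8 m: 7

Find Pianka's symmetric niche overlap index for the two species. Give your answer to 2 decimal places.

Proportions for Sceloporus occidentalis (n=66): 1/66=0.0152, 1/66=0.0152, 15/66=0.2273, 14/66=0.2121, 1/66=0.0152, 18/66=0.2727, 14/66=0.2121, 1/66=0.0152, 1/66=0.0152
Proportions for Sceloporus graciosus (n=195): 3/195=0.0154, 27/195=0.1385, 37/195=0.1897, 1/195=0.0051, 10/195=0.0513, 40/195=0.2051, 31/195=0.1590, 39/195=0.2000, 7/195=0.0359
Σ p₁ᵢp₂ᵢ = 0.000234 + 0.002105 + 0.043119 + 0.001082 + 0.000780 + 0.055931 + 0.033724 + 0.003040 + 0.000546 = 0.140561
Σp_1ᵢ² = 0.0152² + 0.0152² + 0.2273² + 0.2121² + 0.0152² + 0.2727² + 0.2121² + 0.0152² + 0.0152² = 0.000231 + 0.000231 + 0.051665 + 0.044986 + 0.000231 + 0.074365 + 0.044986 + 0.000231 + 0.000231 = 0.217157
Σp_2ᵢ² = 0.0154² + 0.1385² + 0.1897² + 0.0051² + 0.0513² + 0.2051² + 0.1590² + 0.2000² + 0.0359² = 0.000237 + 0.019182 + 0.035986 + 0.000026 + 0.002632 + 0.042066 + 0.025281 + 0.040000 + 0.001289 = 0.166699
O = 0.140561 / √(0.217157 × 0.166699) = 0.140561 / 0.1902626 = 0.7388

0.74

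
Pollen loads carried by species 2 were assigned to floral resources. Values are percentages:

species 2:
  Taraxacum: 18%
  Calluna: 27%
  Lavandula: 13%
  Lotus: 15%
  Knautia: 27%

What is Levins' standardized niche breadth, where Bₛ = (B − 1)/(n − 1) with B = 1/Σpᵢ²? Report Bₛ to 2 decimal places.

0.90

Convert percentages to proportions (divide by 100).
Σpᵢ² = 0.18² + 0.27² + 0.13² + 0.15² + 0.27² = 0.0324 + 0.0729 + 0.0169 + 0.0225 + 0.0729 = 0.2176
B = 1 / 0.2176 = 4.5956
Bₛ = (B − 1)/(n − 1) = (4.5956 − 1)/(5 − 1) = 3.5956/4 = 0.8989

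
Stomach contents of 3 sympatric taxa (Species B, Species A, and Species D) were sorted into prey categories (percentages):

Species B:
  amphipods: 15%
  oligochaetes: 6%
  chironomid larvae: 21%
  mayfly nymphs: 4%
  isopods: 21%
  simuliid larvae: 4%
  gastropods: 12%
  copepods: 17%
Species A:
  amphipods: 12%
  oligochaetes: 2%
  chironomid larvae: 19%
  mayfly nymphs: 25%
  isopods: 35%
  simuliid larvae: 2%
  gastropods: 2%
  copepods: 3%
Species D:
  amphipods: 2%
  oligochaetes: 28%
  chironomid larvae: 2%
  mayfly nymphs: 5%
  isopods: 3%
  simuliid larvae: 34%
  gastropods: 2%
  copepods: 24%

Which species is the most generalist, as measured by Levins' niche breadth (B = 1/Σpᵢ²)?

Species B

Convert percentages to proportions (divide by 100).
Σp_Bᵢ² = 0.15² + 0.06² + 0.21² + 0.04² + 0.21² + 0.04² + 0.12² + 0.17² = 0.0225 + 0.0036 + 0.0441 + 0.0016 + 0.0441 + 0.0016 + 0.0144 + 0.0289 = 0.1608
B_B = 1 / 0.1608 = 6.2189
Σp_Aᵢ² = 0.12² + 0.02² + 0.19² + 0.25² + 0.35² + 0.02² + 0.02² + 0.03² = 0.0144 + 0.0004 + 0.0361 + 0.0625 + 0.1225 + 0.0004 + 0.0004 + 0.0009 = 0.2376
B_A = 1 / 0.2376 = 4.2088
Σp_Dᵢ² = 0.02² + 0.28² + 0.02² + 0.05² + 0.03² + 0.34² + 0.02² + 0.24² = 0.0004 + 0.0784 + 0.0004 + 0.0025 + 0.0009 + 0.1156 + 0.0004 + 0.0576 = 0.2562
B_D = 1 / 0.2562 = 3.9032
Highest B → broadest niche (most generalist): Species B (B = 6.22).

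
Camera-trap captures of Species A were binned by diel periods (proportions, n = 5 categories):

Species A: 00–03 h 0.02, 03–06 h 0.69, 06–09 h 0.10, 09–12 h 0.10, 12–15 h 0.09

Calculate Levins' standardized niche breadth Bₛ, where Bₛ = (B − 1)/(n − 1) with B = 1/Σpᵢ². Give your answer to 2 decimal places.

0.25

Σpᵢ² = 0.02² + 0.69² + 0.10² + 0.10² + 0.09² = 0.0004 + 0.4761 + 0.0100 + 0.0100 + 0.0081 = 0.5046
B = 1 / 0.5046 = 1.9818
Bₛ = (B − 1)/(n − 1) = (1.9818 − 1)/(5 − 1) = 0.9818/4 = 0.2455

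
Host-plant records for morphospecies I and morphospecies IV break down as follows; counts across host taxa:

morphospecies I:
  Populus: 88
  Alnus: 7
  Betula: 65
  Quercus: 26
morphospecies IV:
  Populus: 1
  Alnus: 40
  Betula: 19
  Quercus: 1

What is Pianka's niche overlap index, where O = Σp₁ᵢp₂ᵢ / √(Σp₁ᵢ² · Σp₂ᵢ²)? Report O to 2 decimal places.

Proportions for morphospecies I (n=186): 88/186=0.4731, 7/186=0.0376, 65/186=0.3495, 26/186=0.1398
Proportions for morphospecies IV (n=61): 1/61=0.0164, 40/61=0.6557, 19/61=0.3115, 1/61=0.0164
Σ p₁ᵢp₂ᵢ = 0.007759 + 0.024654 + 0.108869 + 0.002293 = 0.143575
Σp_1ᵢ² = 0.4731² + 0.0376² + 0.3495² + 0.1398² = 0.223824 + 0.001414 + 0.122150 + 0.019544 = 0.366932
Σp_2ᵢ² = 0.0164² + 0.6557² + 0.3115² + 0.0164² = 0.000269 + 0.429942 + 0.097032 + 0.000269 = 0.527512
O = 0.143575 / √(0.366932 × 0.527512) = 0.143575 / 0.4399557 = 0.3263

0.33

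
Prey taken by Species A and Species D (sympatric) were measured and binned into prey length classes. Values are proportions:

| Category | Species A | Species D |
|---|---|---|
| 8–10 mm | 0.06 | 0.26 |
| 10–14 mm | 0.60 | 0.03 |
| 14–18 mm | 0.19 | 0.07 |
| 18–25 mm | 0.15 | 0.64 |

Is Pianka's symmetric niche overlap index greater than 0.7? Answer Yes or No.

Σ p₁ᵢp₂ᵢ = 0.0156 + 0.0180 + 0.0133 + 0.0960 = 0.1429
Σp_1ᵢ² = 0.06² + 0.60² + 0.19² + 0.15² = 0.0036 + 0.3600 + 0.0361 + 0.0225 = 0.4222
Σp_2ᵢ² = 0.26² + 0.03² + 0.07² + 0.64² = 0.0676 + 0.0009 + 0.0049 + 0.4096 = 0.4830
O = 0.1429 / √(0.4222 × 0.4830) = 0.1429 / 0.45158 = 0.3164
O = 0.3164 < 0.7 → No.

No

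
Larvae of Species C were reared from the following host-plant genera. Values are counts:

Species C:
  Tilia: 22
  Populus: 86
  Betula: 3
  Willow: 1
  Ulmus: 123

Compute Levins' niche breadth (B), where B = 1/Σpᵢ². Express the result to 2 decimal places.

Proportions for Species C (n=235): 22/235=0.0936, 86/235=0.3660, 3/235=0.0128, 1/235=0.0043, 123/235=0.5234
Σpᵢ² = 0.0936² + 0.3660² + 0.0128² + 0.0043² + 0.5234² = 0.008761 + 0.133956 + 0.000164 + 0.000018 + 0.273948 = 0.416847
B = 1 / 0.416847 = 2.3990

2.40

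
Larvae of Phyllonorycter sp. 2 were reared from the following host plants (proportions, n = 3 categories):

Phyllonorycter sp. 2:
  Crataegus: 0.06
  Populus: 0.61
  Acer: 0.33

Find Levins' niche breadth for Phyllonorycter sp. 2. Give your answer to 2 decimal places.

Σpᵢ² = 0.06² + 0.61² + 0.33² = 0.0036 + 0.3721 + 0.1089 = 0.4846
B = 1 / 0.4846 = 2.0636

2.06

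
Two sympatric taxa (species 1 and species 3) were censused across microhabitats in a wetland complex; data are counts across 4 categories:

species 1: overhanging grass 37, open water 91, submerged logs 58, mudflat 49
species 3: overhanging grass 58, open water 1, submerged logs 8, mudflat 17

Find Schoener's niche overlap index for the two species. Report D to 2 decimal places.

0.47

Proportions for species 1 (n=235): 37/235=0.1574, 91/235=0.3872, 58/235=0.2468, 49/235=0.2085
Proportions for species 3 (n=84): 58/84=0.6905, 1/84=0.0119, 8/84=0.0952, 17/84=0.2024
Σ|p₁ᵢ − p₂ᵢ| = 0.5331 + 0.3753 + 0.1516 + 0.0061 = 1.0661
D = 1 − ½ × 1.0661 = 1 − 0.53305 = 0.46695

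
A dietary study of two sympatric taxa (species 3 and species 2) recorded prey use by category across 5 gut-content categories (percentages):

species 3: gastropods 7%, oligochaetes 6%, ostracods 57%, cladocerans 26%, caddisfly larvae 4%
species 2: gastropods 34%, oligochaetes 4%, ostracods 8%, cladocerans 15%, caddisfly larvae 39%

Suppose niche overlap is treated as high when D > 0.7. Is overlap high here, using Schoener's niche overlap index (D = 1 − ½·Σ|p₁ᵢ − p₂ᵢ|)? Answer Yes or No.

No

Convert percentages to proportions (divide by 100).
Σ|p₁ᵢ − p₂ᵢ| = 0.27 + 0.02 + 0.49 + 0.11 + 0.35 = 1.24
D = 1 − ½ × 1.24 = 1 − 0.620 = 0.3800
D = 0.3800 < 0.7 → No.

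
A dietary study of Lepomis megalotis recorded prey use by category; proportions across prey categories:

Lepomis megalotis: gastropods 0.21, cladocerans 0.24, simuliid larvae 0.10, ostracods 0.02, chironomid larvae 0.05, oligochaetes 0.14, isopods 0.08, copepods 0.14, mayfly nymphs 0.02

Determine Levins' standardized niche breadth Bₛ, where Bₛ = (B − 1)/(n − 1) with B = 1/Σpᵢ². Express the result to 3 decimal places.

0.653

Σpᵢ² = 0.21² + 0.24² + 0.10² + 0.02² + 0.05² + 0.14² + 0.08² + 0.14² + 0.02² = 0.0441 + 0.0576 + 0.0100 + 0.0004 + 0.0025 + 0.0196 + 0.0064 + 0.0196 + 0.0004 = 0.1606
B = 1 / 0.1606 = 6.22665
Bₛ = (B − 1)/(n − 1) = (6.22665 − 1)/(9 − 1) = 5.22665/8 = 0.65333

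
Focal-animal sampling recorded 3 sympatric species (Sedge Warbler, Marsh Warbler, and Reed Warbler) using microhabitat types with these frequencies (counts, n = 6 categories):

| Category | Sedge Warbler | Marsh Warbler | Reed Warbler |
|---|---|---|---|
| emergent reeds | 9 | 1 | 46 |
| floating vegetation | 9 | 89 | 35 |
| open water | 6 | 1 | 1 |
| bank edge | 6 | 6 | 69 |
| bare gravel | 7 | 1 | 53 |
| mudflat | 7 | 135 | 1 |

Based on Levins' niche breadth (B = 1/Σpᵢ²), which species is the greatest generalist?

Proportions for Sedge Warbler (n=44): 9/44=0.2045, 9/44=0.2045, 6/44=0.1364, 6/44=0.1364, 7/44=0.1591, 7/44=0.1591
Proportions for Marsh Warbler (n=233): 1/233=0.0043, 89/233=0.3820, 1/233=0.0043, 6/233=0.0258, 1/233=0.0043, 135/233=0.5794
Proportions for Reed Warbler (n=205): 46/205=0.2244, 35/205=0.1707, 1/205=0.0049, 69/205=0.3366, 53/205=0.2585, 1/205=0.0049
Σp_Sedgᵢ² = 0.2045² + 0.2045² + 0.1364² + 0.1364² + 0.1591² + 0.1591² = 0.041820 + 0.041820 + 0.018605 + 0.018605 + 0.025313 + 0.025313 = 0.171476
B_Sedg = 1 / 0.171476 = 5.8317
Σp_Marsᵢ² = 0.0043² + 0.3820² + 0.0043² + 0.0258² + 0.0043² + 0.5794² = 0.000018 + 0.145924 + 0.000018 + 0.000666 + 0.000018 + 0.335704 = 0.482348
B_Mars = 1 / 0.482348 = 2.0732
Σp_Reedᵢ² = 0.2244² + 0.1707² + 0.0049² + 0.3366² + 0.2585² + 0.0049² = 0.050355 + 0.029138 + 0.000024 + 0.113300 + 0.066822 + 0.000024 = 0.259663
B_Reed = 1 / 0.259663 = 3.8511
Highest B → broadest niche (most generalist): Sedge Warbler (B = 5.83).

Sedge Warbler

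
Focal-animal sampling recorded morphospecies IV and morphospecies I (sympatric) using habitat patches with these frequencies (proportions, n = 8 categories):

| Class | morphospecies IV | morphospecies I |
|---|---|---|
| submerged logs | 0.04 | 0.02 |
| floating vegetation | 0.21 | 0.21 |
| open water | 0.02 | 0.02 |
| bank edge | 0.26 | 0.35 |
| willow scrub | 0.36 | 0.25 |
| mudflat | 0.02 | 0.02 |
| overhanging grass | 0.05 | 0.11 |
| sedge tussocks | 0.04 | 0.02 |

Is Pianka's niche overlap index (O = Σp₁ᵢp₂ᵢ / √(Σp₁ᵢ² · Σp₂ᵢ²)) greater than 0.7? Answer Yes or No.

Σ p₁ᵢp₂ᵢ = 0.0008 + 0.0441 + 0.0004 + 0.0910 + 0.0900 + 0.0004 + 0.0055 + 0.0008 = 0.2330
Σp_1ᵢ² = 0.04² + 0.21² + 0.02² + 0.26² + 0.36² + 0.02² + 0.05² + 0.04² = 0.0016 + 0.0441 + 0.0004 + 0.0676 + 0.1296 + 0.0004 + 0.0025 + 0.0016 = 0.2478
Σp_2ᵢ² = 0.02² + 0.21² + 0.02² + 0.35² + 0.25² + 0.02² + 0.11² + 0.02² = 0.0004 + 0.0441 + 0.0004 + 0.1225 + 0.0625 + 0.0004 + 0.0121 + 0.0004 = 0.2428
O = 0.2330 / √(0.2478 × 0.2428) = 0.2330 / 0.24529 = 0.9499
O = 0.9499 > 0.7 → Yes.

Yes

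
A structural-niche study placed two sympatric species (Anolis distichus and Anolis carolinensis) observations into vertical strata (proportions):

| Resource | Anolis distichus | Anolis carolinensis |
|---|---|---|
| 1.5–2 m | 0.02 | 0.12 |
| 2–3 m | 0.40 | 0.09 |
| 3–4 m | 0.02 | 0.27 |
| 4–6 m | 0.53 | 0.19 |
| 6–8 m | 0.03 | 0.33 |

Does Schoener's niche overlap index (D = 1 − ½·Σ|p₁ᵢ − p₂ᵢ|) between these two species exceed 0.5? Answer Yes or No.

No

Σ|p₁ᵢ − p₂ᵢ| = 0.10 + 0.31 + 0.25 + 0.34 + 0.30 = 1.30
D = 1 − ½ × 1.30 = 1 − 0.650 = 0.3500
D = 0.3500 < 0.5 → No.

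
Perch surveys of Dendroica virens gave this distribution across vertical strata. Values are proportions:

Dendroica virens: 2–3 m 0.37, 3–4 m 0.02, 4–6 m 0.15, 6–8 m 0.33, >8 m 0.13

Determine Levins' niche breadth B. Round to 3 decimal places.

Σpᵢ² = 0.37² + 0.02² + 0.15² + 0.33² + 0.13² = 0.1369 + 0.0004 + 0.0225 + 0.1089 + 0.0169 = 0.2856
B = 1 / 0.2856 = 3.50140

3.501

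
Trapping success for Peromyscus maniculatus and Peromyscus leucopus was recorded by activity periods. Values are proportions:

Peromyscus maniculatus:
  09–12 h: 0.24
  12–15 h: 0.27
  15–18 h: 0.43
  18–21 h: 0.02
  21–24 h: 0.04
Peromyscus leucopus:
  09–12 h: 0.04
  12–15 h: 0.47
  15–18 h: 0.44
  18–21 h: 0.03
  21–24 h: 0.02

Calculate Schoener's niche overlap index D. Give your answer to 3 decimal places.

0.780

Σ|p₁ᵢ − p₂ᵢ| = 0.20 + 0.20 + 0.01 + 0.01 + 0.02 = 0.44
D = 1 − ½ × 0.44 = 1 − 0.220 = 0.78000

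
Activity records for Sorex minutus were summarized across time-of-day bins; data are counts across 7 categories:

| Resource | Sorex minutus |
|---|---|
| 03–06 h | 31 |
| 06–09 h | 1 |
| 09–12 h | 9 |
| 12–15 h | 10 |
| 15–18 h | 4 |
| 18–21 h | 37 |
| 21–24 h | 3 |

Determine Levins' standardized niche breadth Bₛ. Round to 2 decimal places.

Proportions for Sorex minutus (n=95): 31/95=0.3263, 1/95=0.0105, 9/95=0.0947, 10/95=0.1053, 4/95=0.0421, 37/95=0.3895, 3/95=0.0316
Σpᵢ² = 0.3263² + 0.0105² + 0.0947² + 0.1053² + 0.0421² + 0.3895² + 0.0316² = 0.106472 + 0.000110 + 0.008968 + 0.011088 + 0.001772 + 0.151710 + 0.000999 = 0.281119
B = 1 / 0.281119 = 3.5572
Bₛ = (B − 1)/(n − 1) = (3.5572 − 1)/(7 − 1) = 2.5572/6 = 0.4262

0.43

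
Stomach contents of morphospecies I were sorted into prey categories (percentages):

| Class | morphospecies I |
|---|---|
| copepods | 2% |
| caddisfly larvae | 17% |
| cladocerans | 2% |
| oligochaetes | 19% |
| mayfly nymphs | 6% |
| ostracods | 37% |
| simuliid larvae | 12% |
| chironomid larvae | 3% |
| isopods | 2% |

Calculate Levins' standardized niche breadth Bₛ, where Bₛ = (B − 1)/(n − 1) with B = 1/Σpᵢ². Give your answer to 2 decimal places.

0.44

Convert percentages to proportions (divide by 100).
Σpᵢ² = 0.02² + 0.17² + 0.02² + 0.19² + 0.06² + 0.37² + 0.12² + 0.03² + 0.02² = 0.0004 + 0.0289 + 0.0004 + 0.0361 + 0.0036 + 0.1369 + 0.0144 + 0.0009 + 0.0004 = 0.2220
B = 1 / 0.2220 = 4.5045
Bₛ = (B − 1)/(n − 1) = (4.5045 − 1)/(9 − 1) = 3.5045/8 = 0.4381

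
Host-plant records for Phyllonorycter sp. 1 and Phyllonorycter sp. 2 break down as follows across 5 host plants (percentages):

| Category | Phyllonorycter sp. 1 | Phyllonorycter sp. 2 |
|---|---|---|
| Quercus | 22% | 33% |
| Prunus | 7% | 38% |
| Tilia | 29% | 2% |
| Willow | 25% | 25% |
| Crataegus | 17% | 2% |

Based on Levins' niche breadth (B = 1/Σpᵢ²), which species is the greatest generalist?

Convert percentages to proportions (divide by 100).
Σp_1ᵢ² = 0.22² + 0.07² + 0.29² + 0.25² + 0.17² = 0.0484 + 0.0049 + 0.0841 + 0.0625 + 0.0289 = 0.2288
B_1 = 1 / 0.2288 = 4.3706
Σp_2ᵢ² = 0.33² + 0.38² + 0.02² + 0.25² + 0.02² = 0.1089 + 0.1444 + 0.0004 + 0.0625 + 0.0004 = 0.3166
B_2 = 1 / 0.3166 = 3.1586
Highest B → broadest niche (most generalist): Phyllonorycter sp. 1 (B = 4.37).

Phyllonorycter sp. 1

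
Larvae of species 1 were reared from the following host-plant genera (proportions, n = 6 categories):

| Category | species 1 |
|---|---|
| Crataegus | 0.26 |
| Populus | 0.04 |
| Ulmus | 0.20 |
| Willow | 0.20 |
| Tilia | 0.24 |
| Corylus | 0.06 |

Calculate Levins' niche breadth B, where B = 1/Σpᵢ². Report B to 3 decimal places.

Σpᵢ² = 0.26² + 0.04² + 0.20² + 0.20² + 0.24² + 0.06² = 0.0676 + 0.0016 + 0.0400 + 0.0400 + 0.0576 + 0.0036 = 0.2104
B = 1 / 0.2104 = 4.75285

4.753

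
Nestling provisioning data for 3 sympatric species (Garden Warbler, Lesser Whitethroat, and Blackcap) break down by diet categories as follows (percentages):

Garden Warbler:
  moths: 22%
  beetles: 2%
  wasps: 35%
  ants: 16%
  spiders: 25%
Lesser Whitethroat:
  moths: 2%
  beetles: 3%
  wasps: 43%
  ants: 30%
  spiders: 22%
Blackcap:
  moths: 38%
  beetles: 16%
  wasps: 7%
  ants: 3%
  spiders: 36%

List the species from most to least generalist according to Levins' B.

Garden Warbler > Blackcap > Lesser Whitethroat

Convert percentages to proportions (divide by 100).
Σp_Warbᵢ² = 0.22² + 0.02² + 0.35² + 0.16² + 0.25² = 0.0484 + 0.0004 + 0.1225 + 0.0256 + 0.0625 = 0.2594
B_Warb = 1 / 0.2594 = 3.8551
Σp_Whitᵢ² = 0.02² + 0.03² + 0.43² + 0.30² + 0.22² = 0.0004 + 0.0009 + 0.1849 + 0.0900 + 0.0484 = 0.3246
B_Whit = 1 / 0.3246 = 3.0807
Σp_Blacᵢ² = 0.38² + 0.16² + 0.07² + 0.03² + 0.36² = 0.1444 + 0.0256 + 0.0049 + 0.0009 + 0.1296 = 0.3054
B_Blac = 1 / 0.3054 = 3.2744
Ranking by B (broadest → narrowest): Garden Warbler (3.86) > Blackcap (3.27) > Lesser Whitethroat (3.08)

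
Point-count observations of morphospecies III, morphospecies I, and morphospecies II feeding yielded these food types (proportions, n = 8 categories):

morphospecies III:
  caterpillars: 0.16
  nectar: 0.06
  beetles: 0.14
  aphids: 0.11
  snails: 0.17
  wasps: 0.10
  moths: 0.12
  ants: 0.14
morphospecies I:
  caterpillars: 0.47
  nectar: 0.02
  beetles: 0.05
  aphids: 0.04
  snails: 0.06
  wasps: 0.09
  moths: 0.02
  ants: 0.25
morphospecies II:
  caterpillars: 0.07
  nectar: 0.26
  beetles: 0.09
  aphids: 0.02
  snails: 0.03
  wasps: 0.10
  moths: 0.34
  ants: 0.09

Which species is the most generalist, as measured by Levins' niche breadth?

morphospecies III

Σp_IIIᵢ² = 0.16² + 0.06² + 0.14² + 0.11² + 0.17² + 0.10² + 0.12² + 0.14² = 0.0256 + 0.0036 + 0.0196 + 0.0121 + 0.0289 + 0.0100 + 0.0144 + 0.0196 = 0.1338
B_III = 1 / 0.1338 = 7.4738
Σp_Iᵢ² = 0.47² + 0.02² + 0.05² + 0.04² + 0.06² + 0.09² + 0.02² + 0.25² = 0.2209 + 0.0004 + 0.0025 + 0.0016 + 0.0036 + 0.0081 + 0.0004 + 0.0625 = 0.3000
B_I = 1 / 0.3000 = 3.3333
Σp_IIᵢ² = 0.07² + 0.26² + 0.09² + 0.02² + 0.03² + 0.10² + 0.34² + 0.09² = 0.0049 + 0.0676 + 0.0081 + 0.0004 + 0.0009 + 0.0100 + 0.1156 + 0.0081 = 0.2156
B_II = 1 / 0.2156 = 4.6382
Highest B → broadest niche (most generalist): morphospecies III (B = 7.47).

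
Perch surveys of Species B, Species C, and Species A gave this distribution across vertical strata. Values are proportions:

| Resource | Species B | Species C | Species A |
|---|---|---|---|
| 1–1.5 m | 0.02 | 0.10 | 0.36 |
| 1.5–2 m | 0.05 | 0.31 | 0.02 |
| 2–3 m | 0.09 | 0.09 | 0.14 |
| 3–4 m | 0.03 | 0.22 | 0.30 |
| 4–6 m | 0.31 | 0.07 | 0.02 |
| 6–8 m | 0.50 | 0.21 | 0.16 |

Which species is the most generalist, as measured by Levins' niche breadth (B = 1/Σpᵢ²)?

Σp_Bᵢ² = 0.02² + 0.05² + 0.09² + 0.03² + 0.31² + 0.50² = 0.0004 + 0.0025 + 0.0081 + 0.0009 + 0.0961 + 0.2500 = 0.3580
B_B = 1 / 0.3580 = 2.7933
Σp_Cᵢ² = 0.10² + 0.31² + 0.09² + 0.22² + 0.07² + 0.21² = 0.0100 + 0.0961 + 0.0081 + 0.0484 + 0.0049 + 0.0441 = 0.2116
B_C = 1 / 0.2116 = 4.7259
Σp_Aᵢ² = 0.36² + 0.02² + 0.14² + 0.30² + 0.02² + 0.16² = 0.1296 + 0.0004 + 0.0196 + 0.0900 + 0.0004 + 0.0256 = 0.2656
B_A = 1 / 0.2656 = 3.7651
Highest B → broadest niche (most generalist): Species C (B = 4.73).

Species C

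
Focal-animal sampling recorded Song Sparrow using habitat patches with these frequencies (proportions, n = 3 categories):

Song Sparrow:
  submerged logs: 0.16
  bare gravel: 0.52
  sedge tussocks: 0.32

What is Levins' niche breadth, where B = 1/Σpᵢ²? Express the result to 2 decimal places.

2.51

Σpᵢ² = 0.16² + 0.52² + 0.32² = 0.0256 + 0.2704 + 0.1024 = 0.3984
B = 1 / 0.3984 = 2.5100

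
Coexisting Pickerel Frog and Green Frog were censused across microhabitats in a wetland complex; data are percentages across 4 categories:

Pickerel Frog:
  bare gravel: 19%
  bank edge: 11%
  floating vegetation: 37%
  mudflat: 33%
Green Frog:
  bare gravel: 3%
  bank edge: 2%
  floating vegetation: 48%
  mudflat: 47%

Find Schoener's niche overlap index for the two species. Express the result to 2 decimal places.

Convert percentages to proportions (divide by 100).
Σ|p₁ᵢ − p₂ᵢ| = 0.16 + 0.09 + 0.11 + 0.14 = 0.50
D = 1 − ½ × 0.50 = 1 − 0.250 = 0.7500

0.75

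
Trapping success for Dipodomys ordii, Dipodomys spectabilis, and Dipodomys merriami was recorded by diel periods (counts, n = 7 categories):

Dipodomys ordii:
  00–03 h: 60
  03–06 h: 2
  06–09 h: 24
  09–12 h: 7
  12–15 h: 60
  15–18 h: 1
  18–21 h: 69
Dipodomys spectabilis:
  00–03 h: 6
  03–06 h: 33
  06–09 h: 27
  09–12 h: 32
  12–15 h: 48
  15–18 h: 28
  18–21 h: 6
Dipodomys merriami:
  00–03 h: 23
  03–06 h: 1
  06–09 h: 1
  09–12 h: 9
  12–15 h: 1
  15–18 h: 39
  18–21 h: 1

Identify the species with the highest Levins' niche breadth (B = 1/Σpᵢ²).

Proportions for Dipodomys ordii (n=223): 60/223=0.2691, 2/223=0.0090, 24/223=0.1076, 7/223=0.0314, 60/223=0.2691, 1/223=0.0045, 69/223=0.3094
Proportions for Dipodomys spectabilis (n=180): 6/180=0.0333, 33/180=0.1833, 27/180=0.1500, 32/180=0.1778, 48/180=0.2667, 28/180=0.1556, 6/180=0.0333
Proportions for Dipodomys merriami (n=75): 23/75=0.3067, 1/75=0.0133, 1/75=0.0133, 9/75=0.1200, 1/75=0.0133, 39/75=0.5200, 1/75=0.0133
Σp_ordiᵢ² = 0.2691² + 0.0090² + 0.1076² + 0.0314² + 0.2691² + 0.0045² + 0.3094² = 0.072415 + 0.000081 + 0.011578 + 0.000986 + 0.072415 + 0.000020 + 0.095728 = 0.253223
B_ordi = 1 / 0.253223 = 3.9491
Σp_specᵢ² = 0.0333² + 0.1833² + 0.1500² + 0.1778² + 0.2667² + 0.1556² + 0.0333² = 0.001109 + 0.033599 + 0.022500 + 0.031613 + 0.071129 + 0.024211 + 0.001109 = 0.185270
B_spec = 1 / 0.185270 = 5.3975
Σp_merrᵢ² = 0.3067² + 0.0133² + 0.0133² + 0.1200² + 0.0133² + 0.5200² + 0.0133² = 0.094065 + 0.000177 + 0.000177 + 0.014400 + 0.000177 + 0.270400 + 0.000177 = 0.379573
B_merr = 1 / 0.379573 = 2.6345
Highest B → broadest niche (most generalist): Dipodomys spectabilis (B = 5.40).

Dipodomys spectabilis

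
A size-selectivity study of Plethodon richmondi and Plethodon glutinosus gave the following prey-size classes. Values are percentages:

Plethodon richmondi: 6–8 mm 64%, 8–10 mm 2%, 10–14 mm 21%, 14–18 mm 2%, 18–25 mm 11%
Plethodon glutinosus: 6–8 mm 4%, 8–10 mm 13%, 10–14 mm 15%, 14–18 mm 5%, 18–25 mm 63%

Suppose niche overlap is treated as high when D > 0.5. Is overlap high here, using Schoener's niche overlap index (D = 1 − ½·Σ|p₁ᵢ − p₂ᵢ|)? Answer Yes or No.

Convert percentages to proportions (divide by 100).
Σ|p₁ᵢ − p₂ᵢ| = 0.60 + 0.11 + 0.06 + 0.03 + 0.52 = 1.32
D = 1 − ½ × 1.32 = 1 − 0.660 = 0.3400
D = 0.3400 < 0.5 → No.

No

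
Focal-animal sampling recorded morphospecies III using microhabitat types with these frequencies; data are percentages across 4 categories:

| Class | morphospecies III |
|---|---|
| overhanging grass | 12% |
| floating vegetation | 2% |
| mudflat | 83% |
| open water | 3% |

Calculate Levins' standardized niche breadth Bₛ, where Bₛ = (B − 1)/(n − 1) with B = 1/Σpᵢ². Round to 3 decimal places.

0.140

Convert percentages to proportions (divide by 100).
Σpᵢ² = 0.12² + 0.02² + 0.83² + 0.03² = 0.0144 + 0.0004 + 0.6889 + 0.0009 = 0.7046
B = 1 / 0.7046 = 1.41924
Bₛ = (B − 1)/(n − 1) = (1.41924 − 1)/(4 − 1) = 0.41924/3 = 0.13975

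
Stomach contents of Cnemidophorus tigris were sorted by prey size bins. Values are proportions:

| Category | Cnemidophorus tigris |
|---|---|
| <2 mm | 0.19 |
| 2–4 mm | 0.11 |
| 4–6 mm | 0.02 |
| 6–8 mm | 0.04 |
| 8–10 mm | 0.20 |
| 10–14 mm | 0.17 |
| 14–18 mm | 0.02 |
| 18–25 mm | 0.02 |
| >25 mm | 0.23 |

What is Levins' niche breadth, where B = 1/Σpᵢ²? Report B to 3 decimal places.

Σpᵢ² = 0.19² + 0.11² + 0.02² + 0.04² + 0.20² + 0.17² + 0.02² + 0.02² + 0.23² = 0.0361 + 0.0121 + 0.0004 + 0.0016 + 0.0400 + 0.0289 + 0.0004 + 0.0004 + 0.0529 = 0.1728
B = 1 / 0.1728 = 5.78704

5.787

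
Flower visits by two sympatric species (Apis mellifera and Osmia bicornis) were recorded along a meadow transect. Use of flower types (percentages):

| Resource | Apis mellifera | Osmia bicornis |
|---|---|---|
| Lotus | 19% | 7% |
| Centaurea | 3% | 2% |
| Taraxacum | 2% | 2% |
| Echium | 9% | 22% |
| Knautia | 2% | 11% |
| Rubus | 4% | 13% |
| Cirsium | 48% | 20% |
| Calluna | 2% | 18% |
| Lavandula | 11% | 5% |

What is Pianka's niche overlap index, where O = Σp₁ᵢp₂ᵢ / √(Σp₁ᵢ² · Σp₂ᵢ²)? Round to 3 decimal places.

Convert percentages to proportions (divide by 100).
Σ p₁ᵢp₂ᵢ = 0.0133 + 0.0006 + 0.0004 + 0.0198 + 0.0022 + 0.0052 + 0.0960 + 0.0036 + 0.0055 = 0.1466
Σp_1ᵢ² = 0.19² + 0.03² + 0.02² + 0.09² + 0.02² + 0.04² + 0.48² + 0.02² + 0.11² = 0.0361 + 0.0009 + 0.0004 + 0.0081 + 0.0004 + 0.0016 + 0.2304 + 0.0004 + 0.0121 = 0.2904
Σp_2ᵢ² = 0.07² + 0.02² + 0.02² + 0.22² + 0.11² + 0.13² + 0.20² + 0.18² + 0.05² = 0.0049 + 0.0004 + 0.0004 + 0.0484 + 0.0121 + 0.0169 + 0.0400 + 0.0324 + 0.0025 = 0.1580
O = 0.1466 / √(0.2904 × 0.1580) = 0.1466 / 0.214204 = 0.68439

0.684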